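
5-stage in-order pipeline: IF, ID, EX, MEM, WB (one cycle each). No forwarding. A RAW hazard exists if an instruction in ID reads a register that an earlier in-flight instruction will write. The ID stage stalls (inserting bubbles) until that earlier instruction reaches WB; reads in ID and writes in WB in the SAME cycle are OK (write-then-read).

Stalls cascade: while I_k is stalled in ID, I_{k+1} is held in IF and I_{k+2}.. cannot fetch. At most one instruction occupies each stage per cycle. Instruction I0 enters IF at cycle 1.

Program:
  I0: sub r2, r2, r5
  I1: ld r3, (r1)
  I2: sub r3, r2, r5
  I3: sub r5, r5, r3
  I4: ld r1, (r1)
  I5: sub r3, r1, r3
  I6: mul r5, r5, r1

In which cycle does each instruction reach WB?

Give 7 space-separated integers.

I0 sub r2 <- r2,r5: IF@1 ID@2 stall=0 (-) EX@3 MEM@4 WB@5
I1 ld r3 <- r1: IF@2 ID@3 stall=0 (-) EX@4 MEM@5 WB@6
I2 sub r3 <- r2,r5: IF@3 ID@4 stall=1 (RAW on I0.r2 (WB@5)) EX@6 MEM@7 WB@8
I3 sub r5 <- r5,r3: IF@4 ID@6 stall=2 (RAW on I2.r3 (WB@8)) EX@9 MEM@10 WB@11
I4 ld r1 <- r1: IF@6 ID@9 stall=0 (-) EX@10 MEM@11 WB@12
I5 sub r3 <- r1,r3: IF@9 ID@10 stall=2 (RAW on I4.r1 (WB@12)) EX@13 MEM@14 WB@15
I6 mul r5 <- r5,r1: IF@10 ID@13 stall=0 (-) EX@14 MEM@15 WB@16

Answer: 5 6 8 11 12 15 16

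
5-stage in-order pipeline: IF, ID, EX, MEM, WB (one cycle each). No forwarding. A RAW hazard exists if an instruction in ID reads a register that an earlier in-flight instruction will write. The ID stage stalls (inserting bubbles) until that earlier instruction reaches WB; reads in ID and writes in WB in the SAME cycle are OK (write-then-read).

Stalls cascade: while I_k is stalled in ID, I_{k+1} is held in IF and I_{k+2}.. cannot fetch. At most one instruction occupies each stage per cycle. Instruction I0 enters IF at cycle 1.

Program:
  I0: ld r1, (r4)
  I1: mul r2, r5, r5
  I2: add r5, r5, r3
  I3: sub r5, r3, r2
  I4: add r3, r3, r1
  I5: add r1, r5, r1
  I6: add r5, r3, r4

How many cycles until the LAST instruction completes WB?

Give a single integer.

I0 ld r1 <- r4: IF@1 ID@2 stall=0 (-) EX@3 MEM@4 WB@5
I1 mul r2 <- r5,r5: IF@2 ID@3 stall=0 (-) EX@4 MEM@5 WB@6
I2 add r5 <- r5,r3: IF@3 ID@4 stall=0 (-) EX@5 MEM@6 WB@7
I3 sub r5 <- r3,r2: IF@4 ID@5 stall=1 (RAW on I1.r2 (WB@6)) EX@7 MEM@8 WB@9
I4 add r3 <- r3,r1: IF@5 ID@7 stall=0 (-) EX@8 MEM@9 WB@10
I5 add r1 <- r5,r1: IF@7 ID@8 stall=1 (RAW on I3.r5 (WB@9)) EX@10 MEM@11 WB@12
I6 add r5 <- r3,r4: IF@8 ID@10 stall=0 (-) EX@11 MEM@12 WB@13

Answer: 13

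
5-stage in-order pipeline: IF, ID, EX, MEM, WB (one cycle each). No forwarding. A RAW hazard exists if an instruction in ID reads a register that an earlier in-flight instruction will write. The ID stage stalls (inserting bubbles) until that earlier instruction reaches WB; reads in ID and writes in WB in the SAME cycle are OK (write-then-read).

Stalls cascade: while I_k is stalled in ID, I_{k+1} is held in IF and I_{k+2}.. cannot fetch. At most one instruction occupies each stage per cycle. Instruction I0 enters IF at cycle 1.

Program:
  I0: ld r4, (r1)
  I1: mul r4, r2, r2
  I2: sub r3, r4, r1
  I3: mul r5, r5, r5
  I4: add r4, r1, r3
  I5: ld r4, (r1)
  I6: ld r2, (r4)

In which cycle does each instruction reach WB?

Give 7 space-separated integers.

I0 ld r4 <- r1: IF@1 ID@2 stall=0 (-) EX@3 MEM@4 WB@5
I1 mul r4 <- r2,r2: IF@2 ID@3 stall=0 (-) EX@4 MEM@5 WB@6
I2 sub r3 <- r4,r1: IF@3 ID@4 stall=2 (RAW on I1.r4 (WB@6)) EX@7 MEM@8 WB@9
I3 mul r5 <- r5,r5: IF@4 ID@7 stall=0 (-) EX@8 MEM@9 WB@10
I4 add r4 <- r1,r3: IF@7 ID@8 stall=1 (RAW on I2.r3 (WB@9)) EX@10 MEM@11 WB@12
I5 ld r4 <- r1: IF@8 ID@10 stall=0 (-) EX@11 MEM@12 WB@13
I6 ld r2 <- r4: IF@10 ID@11 stall=2 (RAW on I5.r4 (WB@13)) EX@14 MEM@15 WB@16

Answer: 5 6 9 10 12 13 16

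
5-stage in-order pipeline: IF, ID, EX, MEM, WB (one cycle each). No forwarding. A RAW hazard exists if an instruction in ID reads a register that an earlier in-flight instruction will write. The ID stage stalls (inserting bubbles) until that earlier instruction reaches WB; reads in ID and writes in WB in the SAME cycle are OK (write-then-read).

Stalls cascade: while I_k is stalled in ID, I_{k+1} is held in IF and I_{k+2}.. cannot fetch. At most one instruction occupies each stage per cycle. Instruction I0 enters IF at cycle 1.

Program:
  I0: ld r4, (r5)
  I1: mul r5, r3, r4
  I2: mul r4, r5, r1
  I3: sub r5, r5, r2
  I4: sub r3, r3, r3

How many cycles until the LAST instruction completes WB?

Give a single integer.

Answer: 13

Derivation:
I0 ld r4 <- r5: IF@1 ID@2 stall=0 (-) EX@3 MEM@4 WB@5
I1 mul r5 <- r3,r4: IF@2 ID@3 stall=2 (RAW on I0.r4 (WB@5)) EX@6 MEM@7 WB@8
I2 mul r4 <- r5,r1: IF@3 ID@6 stall=2 (RAW on I1.r5 (WB@8)) EX@9 MEM@10 WB@11
I3 sub r5 <- r5,r2: IF@6 ID@9 stall=0 (-) EX@10 MEM@11 WB@12
I4 sub r3 <- r3,r3: IF@9 ID@10 stall=0 (-) EX@11 MEM@12 WB@13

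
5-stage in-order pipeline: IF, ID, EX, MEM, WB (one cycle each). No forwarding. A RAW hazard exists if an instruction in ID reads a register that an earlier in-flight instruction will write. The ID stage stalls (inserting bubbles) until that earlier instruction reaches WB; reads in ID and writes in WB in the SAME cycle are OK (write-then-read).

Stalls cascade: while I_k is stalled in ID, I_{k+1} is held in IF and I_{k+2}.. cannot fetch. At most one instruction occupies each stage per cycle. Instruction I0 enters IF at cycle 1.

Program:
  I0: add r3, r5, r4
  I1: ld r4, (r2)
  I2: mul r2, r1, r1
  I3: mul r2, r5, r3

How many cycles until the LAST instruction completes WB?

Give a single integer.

I0 add r3 <- r5,r4: IF@1 ID@2 stall=0 (-) EX@3 MEM@4 WB@5
I1 ld r4 <- r2: IF@2 ID@3 stall=0 (-) EX@4 MEM@5 WB@6
I2 mul r2 <- r1,r1: IF@3 ID@4 stall=0 (-) EX@5 MEM@6 WB@7
I3 mul r2 <- r5,r3: IF@4 ID@5 stall=0 (-) EX@6 MEM@7 WB@8

Answer: 8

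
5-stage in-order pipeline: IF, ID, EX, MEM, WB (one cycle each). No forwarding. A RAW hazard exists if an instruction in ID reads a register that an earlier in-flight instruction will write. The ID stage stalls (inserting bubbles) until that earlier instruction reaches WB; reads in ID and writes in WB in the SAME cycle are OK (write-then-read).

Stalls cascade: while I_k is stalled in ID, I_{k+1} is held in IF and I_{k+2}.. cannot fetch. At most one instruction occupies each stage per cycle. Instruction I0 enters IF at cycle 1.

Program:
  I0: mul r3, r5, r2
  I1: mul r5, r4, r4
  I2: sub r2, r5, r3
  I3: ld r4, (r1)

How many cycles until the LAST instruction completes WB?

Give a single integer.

I0 mul r3 <- r5,r2: IF@1 ID@2 stall=0 (-) EX@3 MEM@4 WB@5
I1 mul r5 <- r4,r4: IF@2 ID@3 stall=0 (-) EX@4 MEM@5 WB@6
I2 sub r2 <- r5,r3: IF@3 ID@4 stall=2 (RAW on I1.r5 (WB@6)) EX@7 MEM@8 WB@9
I3 ld r4 <- r1: IF@4 ID@7 stall=0 (-) EX@8 MEM@9 WB@10

Answer: 10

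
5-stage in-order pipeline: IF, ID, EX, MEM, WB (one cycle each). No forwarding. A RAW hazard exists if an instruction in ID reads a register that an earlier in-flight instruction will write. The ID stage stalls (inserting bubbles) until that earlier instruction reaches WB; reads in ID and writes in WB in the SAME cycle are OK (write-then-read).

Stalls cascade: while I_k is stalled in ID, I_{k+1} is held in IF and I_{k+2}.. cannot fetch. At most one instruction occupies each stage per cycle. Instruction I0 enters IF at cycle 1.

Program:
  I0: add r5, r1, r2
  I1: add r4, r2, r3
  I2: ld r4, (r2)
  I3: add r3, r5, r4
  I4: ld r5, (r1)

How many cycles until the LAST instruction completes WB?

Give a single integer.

I0 add r5 <- r1,r2: IF@1 ID@2 stall=0 (-) EX@3 MEM@4 WB@5
I1 add r4 <- r2,r3: IF@2 ID@3 stall=0 (-) EX@4 MEM@5 WB@6
I2 ld r4 <- r2: IF@3 ID@4 stall=0 (-) EX@5 MEM@6 WB@7
I3 add r3 <- r5,r4: IF@4 ID@5 stall=2 (RAW on I2.r4 (WB@7)) EX@8 MEM@9 WB@10
I4 ld r5 <- r1: IF@5 ID@8 stall=0 (-) EX@9 MEM@10 WB@11

Answer: 11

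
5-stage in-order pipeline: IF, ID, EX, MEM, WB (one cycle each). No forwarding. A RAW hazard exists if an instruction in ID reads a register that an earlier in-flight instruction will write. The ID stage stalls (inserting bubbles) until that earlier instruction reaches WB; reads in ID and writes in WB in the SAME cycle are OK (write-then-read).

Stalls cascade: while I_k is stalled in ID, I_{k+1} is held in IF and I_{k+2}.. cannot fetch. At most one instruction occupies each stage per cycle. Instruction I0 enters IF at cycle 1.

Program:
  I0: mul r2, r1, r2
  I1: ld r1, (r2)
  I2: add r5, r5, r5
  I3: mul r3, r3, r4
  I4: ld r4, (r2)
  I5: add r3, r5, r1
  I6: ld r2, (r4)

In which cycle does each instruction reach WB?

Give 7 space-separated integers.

Answer: 5 8 9 10 11 12 14

Derivation:
I0 mul r2 <- r1,r2: IF@1 ID@2 stall=0 (-) EX@3 MEM@4 WB@5
I1 ld r1 <- r2: IF@2 ID@3 stall=2 (RAW on I0.r2 (WB@5)) EX@6 MEM@7 WB@8
I2 add r5 <- r5,r5: IF@3 ID@6 stall=0 (-) EX@7 MEM@8 WB@9
I3 mul r3 <- r3,r4: IF@6 ID@7 stall=0 (-) EX@8 MEM@9 WB@10
I4 ld r4 <- r2: IF@7 ID@8 stall=0 (-) EX@9 MEM@10 WB@11
I5 add r3 <- r5,r1: IF@8 ID@9 stall=0 (-) EX@10 MEM@11 WB@12
I6 ld r2 <- r4: IF@9 ID@10 stall=1 (RAW on I4.r4 (WB@11)) EX@12 MEM@13 WB@14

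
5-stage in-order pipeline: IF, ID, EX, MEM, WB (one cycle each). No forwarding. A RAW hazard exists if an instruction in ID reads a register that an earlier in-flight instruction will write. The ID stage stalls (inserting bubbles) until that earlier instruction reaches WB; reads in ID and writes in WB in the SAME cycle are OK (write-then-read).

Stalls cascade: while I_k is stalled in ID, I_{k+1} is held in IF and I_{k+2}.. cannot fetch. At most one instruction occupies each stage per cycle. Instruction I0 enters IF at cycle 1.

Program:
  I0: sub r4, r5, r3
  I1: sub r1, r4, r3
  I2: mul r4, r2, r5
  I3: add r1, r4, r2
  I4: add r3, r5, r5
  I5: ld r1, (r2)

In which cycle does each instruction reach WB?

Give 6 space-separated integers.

I0 sub r4 <- r5,r3: IF@1 ID@2 stall=0 (-) EX@3 MEM@4 WB@5
I1 sub r1 <- r4,r3: IF@2 ID@3 stall=2 (RAW on I0.r4 (WB@5)) EX@6 MEM@7 WB@8
I2 mul r4 <- r2,r5: IF@3 ID@6 stall=0 (-) EX@7 MEM@8 WB@9
I3 add r1 <- r4,r2: IF@6 ID@7 stall=2 (RAW on I2.r4 (WB@9)) EX@10 MEM@11 WB@12
I4 add r3 <- r5,r5: IF@7 ID@10 stall=0 (-) EX@11 MEM@12 WB@13
I5 ld r1 <- r2: IF@10 ID@11 stall=0 (-) EX@12 MEM@13 WB@14

Answer: 5 8 9 12 13 14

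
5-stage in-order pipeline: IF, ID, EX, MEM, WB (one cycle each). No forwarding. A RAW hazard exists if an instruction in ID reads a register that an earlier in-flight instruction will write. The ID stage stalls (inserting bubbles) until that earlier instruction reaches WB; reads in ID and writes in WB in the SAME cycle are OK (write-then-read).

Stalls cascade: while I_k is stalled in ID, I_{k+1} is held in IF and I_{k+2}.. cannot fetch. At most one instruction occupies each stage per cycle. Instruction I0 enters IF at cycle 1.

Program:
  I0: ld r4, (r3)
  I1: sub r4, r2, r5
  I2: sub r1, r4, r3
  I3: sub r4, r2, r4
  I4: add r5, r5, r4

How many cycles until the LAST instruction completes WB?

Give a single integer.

I0 ld r4 <- r3: IF@1 ID@2 stall=0 (-) EX@3 MEM@4 WB@5
I1 sub r4 <- r2,r5: IF@2 ID@3 stall=0 (-) EX@4 MEM@5 WB@6
I2 sub r1 <- r4,r3: IF@3 ID@4 stall=2 (RAW on I1.r4 (WB@6)) EX@7 MEM@8 WB@9
I3 sub r4 <- r2,r4: IF@4 ID@7 stall=0 (-) EX@8 MEM@9 WB@10
I4 add r5 <- r5,r4: IF@7 ID@8 stall=2 (RAW on I3.r4 (WB@10)) EX@11 MEM@12 WB@13

Answer: 13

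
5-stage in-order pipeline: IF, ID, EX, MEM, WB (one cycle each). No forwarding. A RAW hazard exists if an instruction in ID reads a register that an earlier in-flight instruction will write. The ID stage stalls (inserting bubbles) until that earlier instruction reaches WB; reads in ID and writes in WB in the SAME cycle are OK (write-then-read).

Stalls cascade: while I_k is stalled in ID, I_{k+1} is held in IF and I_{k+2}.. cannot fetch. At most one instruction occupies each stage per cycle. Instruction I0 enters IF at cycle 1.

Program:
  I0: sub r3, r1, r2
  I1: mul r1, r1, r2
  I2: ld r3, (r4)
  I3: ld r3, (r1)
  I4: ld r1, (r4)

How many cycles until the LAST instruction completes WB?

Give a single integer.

I0 sub r3 <- r1,r2: IF@1 ID@2 stall=0 (-) EX@3 MEM@4 WB@5
I1 mul r1 <- r1,r2: IF@2 ID@3 stall=0 (-) EX@4 MEM@5 WB@6
I2 ld r3 <- r4: IF@3 ID@4 stall=0 (-) EX@5 MEM@6 WB@7
I3 ld r3 <- r1: IF@4 ID@5 stall=1 (RAW on I1.r1 (WB@6)) EX@7 MEM@8 WB@9
I4 ld r1 <- r4: IF@5 ID@7 stall=0 (-) EX@8 MEM@9 WB@10

Answer: 10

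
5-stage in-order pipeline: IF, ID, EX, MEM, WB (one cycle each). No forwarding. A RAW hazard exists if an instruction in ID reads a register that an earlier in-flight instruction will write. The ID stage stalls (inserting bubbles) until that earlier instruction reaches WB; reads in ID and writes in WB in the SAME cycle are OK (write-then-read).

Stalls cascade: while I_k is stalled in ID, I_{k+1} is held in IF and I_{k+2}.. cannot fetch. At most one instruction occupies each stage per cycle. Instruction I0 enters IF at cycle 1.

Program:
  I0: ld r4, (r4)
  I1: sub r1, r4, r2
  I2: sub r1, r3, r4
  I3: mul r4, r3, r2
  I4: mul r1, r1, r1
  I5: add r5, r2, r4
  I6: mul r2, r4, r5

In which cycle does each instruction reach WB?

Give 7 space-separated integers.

I0 ld r4 <- r4: IF@1 ID@2 stall=0 (-) EX@3 MEM@4 WB@5
I1 sub r1 <- r4,r2: IF@2 ID@3 stall=2 (RAW on I0.r4 (WB@5)) EX@6 MEM@7 WB@8
I2 sub r1 <- r3,r4: IF@3 ID@6 stall=0 (-) EX@7 MEM@8 WB@9
I3 mul r4 <- r3,r2: IF@6 ID@7 stall=0 (-) EX@8 MEM@9 WB@10
I4 mul r1 <- r1,r1: IF@7 ID@8 stall=1 (RAW on I2.r1 (WB@9)) EX@10 MEM@11 WB@12
I5 add r5 <- r2,r4: IF@8 ID@10 stall=0 (-) EX@11 MEM@12 WB@13
I6 mul r2 <- r4,r5: IF@10 ID@11 stall=2 (RAW on I5.r5 (WB@13)) EX@14 MEM@15 WB@16

Answer: 5 8 9 10 12 13 16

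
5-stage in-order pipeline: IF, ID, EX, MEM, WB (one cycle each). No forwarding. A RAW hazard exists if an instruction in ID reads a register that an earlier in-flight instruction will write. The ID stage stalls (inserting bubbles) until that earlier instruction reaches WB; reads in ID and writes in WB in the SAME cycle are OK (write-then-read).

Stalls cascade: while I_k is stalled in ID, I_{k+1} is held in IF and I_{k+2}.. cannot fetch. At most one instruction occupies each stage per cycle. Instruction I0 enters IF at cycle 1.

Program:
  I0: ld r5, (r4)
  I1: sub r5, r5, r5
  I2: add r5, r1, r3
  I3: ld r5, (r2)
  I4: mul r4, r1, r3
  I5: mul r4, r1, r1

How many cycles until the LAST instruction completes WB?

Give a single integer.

Answer: 12

Derivation:
I0 ld r5 <- r4: IF@1 ID@2 stall=0 (-) EX@3 MEM@4 WB@5
I1 sub r5 <- r5,r5: IF@2 ID@3 stall=2 (RAW on I0.r5 (WB@5)) EX@6 MEM@7 WB@8
I2 add r5 <- r1,r3: IF@3 ID@6 stall=0 (-) EX@7 MEM@8 WB@9
I3 ld r5 <- r2: IF@6 ID@7 stall=0 (-) EX@8 MEM@9 WB@10
I4 mul r4 <- r1,r3: IF@7 ID@8 stall=0 (-) EX@9 MEM@10 WB@11
I5 mul r4 <- r1,r1: IF@8 ID@9 stall=0 (-) EX@10 MEM@11 WB@12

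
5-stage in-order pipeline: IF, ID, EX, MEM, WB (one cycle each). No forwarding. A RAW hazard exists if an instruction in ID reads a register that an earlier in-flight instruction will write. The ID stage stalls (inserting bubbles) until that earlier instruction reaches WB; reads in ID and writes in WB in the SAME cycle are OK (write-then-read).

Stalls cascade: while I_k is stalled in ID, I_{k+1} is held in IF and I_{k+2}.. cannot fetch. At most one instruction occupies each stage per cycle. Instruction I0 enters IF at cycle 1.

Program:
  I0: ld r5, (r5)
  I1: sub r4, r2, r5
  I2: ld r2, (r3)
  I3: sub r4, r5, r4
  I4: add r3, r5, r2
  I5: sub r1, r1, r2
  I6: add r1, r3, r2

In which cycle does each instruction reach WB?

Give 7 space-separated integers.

Answer: 5 8 9 11 12 13 15

Derivation:
I0 ld r5 <- r5: IF@1 ID@2 stall=0 (-) EX@3 MEM@4 WB@5
I1 sub r4 <- r2,r5: IF@2 ID@3 stall=2 (RAW on I0.r5 (WB@5)) EX@6 MEM@7 WB@8
I2 ld r2 <- r3: IF@3 ID@6 stall=0 (-) EX@7 MEM@8 WB@9
I3 sub r4 <- r5,r4: IF@6 ID@7 stall=1 (RAW on I1.r4 (WB@8)) EX@9 MEM@10 WB@11
I4 add r3 <- r5,r2: IF@7 ID@9 stall=0 (-) EX@10 MEM@11 WB@12
I5 sub r1 <- r1,r2: IF@9 ID@10 stall=0 (-) EX@11 MEM@12 WB@13
I6 add r1 <- r3,r2: IF@10 ID@11 stall=1 (RAW on I4.r3 (WB@12)) EX@13 MEM@14 WB@15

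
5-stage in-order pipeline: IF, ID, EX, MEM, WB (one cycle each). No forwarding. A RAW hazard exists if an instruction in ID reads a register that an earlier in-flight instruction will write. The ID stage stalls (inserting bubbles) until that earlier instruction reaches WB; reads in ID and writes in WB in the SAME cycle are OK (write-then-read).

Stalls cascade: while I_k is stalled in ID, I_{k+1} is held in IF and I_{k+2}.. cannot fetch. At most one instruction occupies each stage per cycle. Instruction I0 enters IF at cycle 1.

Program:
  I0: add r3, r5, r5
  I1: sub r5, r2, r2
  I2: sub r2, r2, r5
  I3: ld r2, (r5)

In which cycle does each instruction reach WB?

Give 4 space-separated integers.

Answer: 5 6 9 10

Derivation:
I0 add r3 <- r5,r5: IF@1 ID@2 stall=0 (-) EX@3 MEM@4 WB@5
I1 sub r5 <- r2,r2: IF@2 ID@3 stall=0 (-) EX@4 MEM@5 WB@6
I2 sub r2 <- r2,r5: IF@3 ID@4 stall=2 (RAW on I1.r5 (WB@6)) EX@7 MEM@8 WB@9
I3 ld r2 <- r5: IF@4 ID@7 stall=0 (-) EX@8 MEM@9 WB@10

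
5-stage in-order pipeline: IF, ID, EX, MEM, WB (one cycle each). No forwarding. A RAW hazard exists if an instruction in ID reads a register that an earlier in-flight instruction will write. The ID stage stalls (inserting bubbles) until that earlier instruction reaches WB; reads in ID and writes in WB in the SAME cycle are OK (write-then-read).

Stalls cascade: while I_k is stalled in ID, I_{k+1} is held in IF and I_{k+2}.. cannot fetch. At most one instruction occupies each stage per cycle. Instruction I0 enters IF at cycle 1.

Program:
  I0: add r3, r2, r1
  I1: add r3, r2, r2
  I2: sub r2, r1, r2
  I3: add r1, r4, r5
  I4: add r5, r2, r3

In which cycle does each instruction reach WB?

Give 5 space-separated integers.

I0 add r3 <- r2,r1: IF@1 ID@2 stall=0 (-) EX@3 MEM@4 WB@5
I1 add r3 <- r2,r2: IF@2 ID@3 stall=0 (-) EX@4 MEM@5 WB@6
I2 sub r2 <- r1,r2: IF@3 ID@4 stall=0 (-) EX@5 MEM@6 WB@7
I3 add r1 <- r4,r5: IF@4 ID@5 stall=0 (-) EX@6 MEM@7 WB@8
I4 add r5 <- r2,r3: IF@5 ID@6 stall=1 (RAW on I2.r2 (WB@7)) EX@8 MEM@9 WB@10

Answer: 5 6 7 8 10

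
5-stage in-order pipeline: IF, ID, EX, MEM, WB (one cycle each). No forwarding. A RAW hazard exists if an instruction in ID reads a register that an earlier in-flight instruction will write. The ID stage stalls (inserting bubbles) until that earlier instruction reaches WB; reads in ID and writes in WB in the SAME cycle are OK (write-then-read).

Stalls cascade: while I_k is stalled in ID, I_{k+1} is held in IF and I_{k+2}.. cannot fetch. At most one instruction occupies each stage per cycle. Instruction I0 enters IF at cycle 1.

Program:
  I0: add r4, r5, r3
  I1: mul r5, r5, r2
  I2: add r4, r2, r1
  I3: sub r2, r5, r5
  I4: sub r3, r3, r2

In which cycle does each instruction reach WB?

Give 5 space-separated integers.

I0 add r4 <- r5,r3: IF@1 ID@2 stall=0 (-) EX@3 MEM@4 WB@5
I1 mul r5 <- r5,r2: IF@2 ID@3 stall=0 (-) EX@4 MEM@5 WB@6
I2 add r4 <- r2,r1: IF@3 ID@4 stall=0 (-) EX@5 MEM@6 WB@7
I3 sub r2 <- r5,r5: IF@4 ID@5 stall=1 (RAW on I1.r5 (WB@6)) EX@7 MEM@8 WB@9
I4 sub r3 <- r3,r2: IF@5 ID@7 stall=2 (RAW on I3.r2 (WB@9)) EX@10 MEM@11 WB@12

Answer: 5 6 7 9 12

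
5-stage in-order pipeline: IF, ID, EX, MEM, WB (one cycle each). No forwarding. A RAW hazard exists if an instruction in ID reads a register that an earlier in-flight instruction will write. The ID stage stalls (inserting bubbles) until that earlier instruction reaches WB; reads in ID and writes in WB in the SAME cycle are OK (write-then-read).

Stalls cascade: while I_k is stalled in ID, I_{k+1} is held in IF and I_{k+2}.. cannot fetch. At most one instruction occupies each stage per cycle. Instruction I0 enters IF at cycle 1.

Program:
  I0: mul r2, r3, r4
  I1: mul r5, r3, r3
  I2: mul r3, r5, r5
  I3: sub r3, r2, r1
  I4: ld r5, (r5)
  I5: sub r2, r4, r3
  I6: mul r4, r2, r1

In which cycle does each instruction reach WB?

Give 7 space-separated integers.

Answer: 5 6 9 10 11 13 16

Derivation:
I0 mul r2 <- r3,r4: IF@1 ID@2 stall=0 (-) EX@3 MEM@4 WB@5
I1 mul r5 <- r3,r3: IF@2 ID@3 stall=0 (-) EX@4 MEM@5 WB@6
I2 mul r3 <- r5,r5: IF@3 ID@4 stall=2 (RAW on I1.r5 (WB@6)) EX@7 MEM@8 WB@9
I3 sub r3 <- r2,r1: IF@4 ID@7 stall=0 (-) EX@8 MEM@9 WB@10
I4 ld r5 <- r5: IF@7 ID@8 stall=0 (-) EX@9 MEM@10 WB@11
I5 sub r2 <- r4,r3: IF@8 ID@9 stall=1 (RAW on I3.r3 (WB@10)) EX@11 MEM@12 WB@13
I6 mul r4 <- r2,r1: IF@9 ID@11 stall=2 (RAW on I5.r2 (WB@13)) EX@14 MEM@15 WB@16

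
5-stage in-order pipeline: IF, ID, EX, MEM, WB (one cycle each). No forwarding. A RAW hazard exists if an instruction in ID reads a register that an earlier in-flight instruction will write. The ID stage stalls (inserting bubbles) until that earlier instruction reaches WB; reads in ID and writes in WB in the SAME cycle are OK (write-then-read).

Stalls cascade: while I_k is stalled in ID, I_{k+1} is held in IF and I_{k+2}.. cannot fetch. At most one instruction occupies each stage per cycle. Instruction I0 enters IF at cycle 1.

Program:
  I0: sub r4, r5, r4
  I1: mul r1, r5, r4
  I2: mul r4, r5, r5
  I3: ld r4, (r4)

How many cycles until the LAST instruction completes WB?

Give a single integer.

Answer: 12

Derivation:
I0 sub r4 <- r5,r4: IF@1 ID@2 stall=0 (-) EX@3 MEM@4 WB@5
I1 mul r1 <- r5,r4: IF@2 ID@3 stall=2 (RAW on I0.r4 (WB@5)) EX@6 MEM@7 WB@8
I2 mul r4 <- r5,r5: IF@3 ID@6 stall=0 (-) EX@7 MEM@8 WB@9
I3 ld r4 <- r4: IF@6 ID@7 stall=2 (RAW on I2.r4 (WB@9)) EX@10 MEM@11 WB@12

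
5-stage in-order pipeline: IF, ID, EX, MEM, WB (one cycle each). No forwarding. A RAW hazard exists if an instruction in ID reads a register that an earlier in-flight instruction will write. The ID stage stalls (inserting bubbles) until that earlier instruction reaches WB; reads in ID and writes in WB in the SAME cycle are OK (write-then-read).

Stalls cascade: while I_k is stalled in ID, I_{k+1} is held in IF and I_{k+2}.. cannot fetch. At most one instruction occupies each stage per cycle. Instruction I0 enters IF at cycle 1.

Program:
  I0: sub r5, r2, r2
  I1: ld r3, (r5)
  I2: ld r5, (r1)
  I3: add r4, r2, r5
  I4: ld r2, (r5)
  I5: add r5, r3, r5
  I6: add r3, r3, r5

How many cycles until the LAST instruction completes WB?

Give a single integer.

I0 sub r5 <- r2,r2: IF@1 ID@2 stall=0 (-) EX@3 MEM@4 WB@5
I1 ld r3 <- r5: IF@2 ID@3 stall=2 (RAW on I0.r5 (WB@5)) EX@6 MEM@7 WB@8
I2 ld r5 <- r1: IF@3 ID@6 stall=0 (-) EX@7 MEM@8 WB@9
I3 add r4 <- r2,r5: IF@6 ID@7 stall=2 (RAW on I2.r5 (WB@9)) EX@10 MEM@11 WB@12
I4 ld r2 <- r5: IF@7 ID@10 stall=0 (-) EX@11 MEM@12 WB@13
I5 add r5 <- r3,r5: IF@10 ID@11 stall=0 (-) EX@12 MEM@13 WB@14
I6 add r3 <- r3,r5: IF@11 ID@12 stall=2 (RAW on I5.r5 (WB@14)) EX@15 MEM@16 WB@17

Answer: 17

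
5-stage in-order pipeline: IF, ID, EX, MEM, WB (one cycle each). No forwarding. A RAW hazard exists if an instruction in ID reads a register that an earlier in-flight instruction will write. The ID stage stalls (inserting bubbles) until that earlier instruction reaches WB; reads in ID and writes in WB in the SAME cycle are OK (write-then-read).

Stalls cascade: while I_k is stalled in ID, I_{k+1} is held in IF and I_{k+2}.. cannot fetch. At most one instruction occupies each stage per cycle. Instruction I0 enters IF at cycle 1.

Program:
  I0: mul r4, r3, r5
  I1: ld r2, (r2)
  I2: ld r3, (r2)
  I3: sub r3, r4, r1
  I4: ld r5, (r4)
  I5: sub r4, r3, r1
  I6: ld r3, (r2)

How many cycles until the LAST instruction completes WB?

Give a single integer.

Answer: 14

Derivation:
I0 mul r4 <- r3,r5: IF@1 ID@2 stall=0 (-) EX@3 MEM@4 WB@5
I1 ld r2 <- r2: IF@2 ID@3 stall=0 (-) EX@4 MEM@5 WB@6
I2 ld r3 <- r2: IF@3 ID@4 stall=2 (RAW on I1.r2 (WB@6)) EX@7 MEM@8 WB@9
I3 sub r3 <- r4,r1: IF@4 ID@7 stall=0 (-) EX@8 MEM@9 WB@10
I4 ld r5 <- r4: IF@7 ID@8 stall=0 (-) EX@9 MEM@10 WB@11
I5 sub r4 <- r3,r1: IF@8 ID@9 stall=1 (RAW on I3.r3 (WB@10)) EX@11 MEM@12 WB@13
I6 ld r3 <- r2: IF@9 ID@11 stall=0 (-) EX@12 MEM@13 WB@14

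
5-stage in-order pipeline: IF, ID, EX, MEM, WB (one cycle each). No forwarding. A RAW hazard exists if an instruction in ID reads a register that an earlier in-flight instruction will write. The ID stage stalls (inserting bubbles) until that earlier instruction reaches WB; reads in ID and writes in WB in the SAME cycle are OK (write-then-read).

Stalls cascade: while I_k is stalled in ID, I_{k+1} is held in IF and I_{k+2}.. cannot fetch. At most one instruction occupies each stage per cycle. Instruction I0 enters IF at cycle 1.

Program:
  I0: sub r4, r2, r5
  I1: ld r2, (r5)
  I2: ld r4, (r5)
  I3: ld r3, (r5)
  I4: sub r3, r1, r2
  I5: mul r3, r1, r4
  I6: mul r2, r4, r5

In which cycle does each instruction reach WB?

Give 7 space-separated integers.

Answer: 5 6 7 8 9 10 11

Derivation:
I0 sub r4 <- r2,r5: IF@1 ID@2 stall=0 (-) EX@3 MEM@4 WB@5
I1 ld r2 <- r5: IF@2 ID@3 stall=0 (-) EX@4 MEM@5 WB@6
I2 ld r4 <- r5: IF@3 ID@4 stall=0 (-) EX@5 MEM@6 WB@7
I3 ld r3 <- r5: IF@4 ID@5 stall=0 (-) EX@6 MEM@7 WB@8
I4 sub r3 <- r1,r2: IF@5 ID@6 stall=0 (-) EX@7 MEM@8 WB@9
I5 mul r3 <- r1,r4: IF@6 ID@7 stall=0 (-) EX@8 MEM@9 WB@10
I6 mul r2 <- r4,r5: IF@7 ID@8 stall=0 (-) EX@9 MEM@10 WB@11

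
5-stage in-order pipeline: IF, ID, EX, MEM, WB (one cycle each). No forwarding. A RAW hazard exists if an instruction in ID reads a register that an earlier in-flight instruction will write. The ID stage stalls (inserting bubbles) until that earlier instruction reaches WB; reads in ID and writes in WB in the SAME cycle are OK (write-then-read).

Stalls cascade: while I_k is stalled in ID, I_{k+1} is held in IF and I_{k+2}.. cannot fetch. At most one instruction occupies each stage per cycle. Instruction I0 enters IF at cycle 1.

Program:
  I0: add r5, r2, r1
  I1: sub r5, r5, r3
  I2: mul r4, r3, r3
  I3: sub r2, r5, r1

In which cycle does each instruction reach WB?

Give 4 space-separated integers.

Answer: 5 8 9 11

Derivation:
I0 add r5 <- r2,r1: IF@1 ID@2 stall=0 (-) EX@3 MEM@4 WB@5
I1 sub r5 <- r5,r3: IF@2 ID@3 stall=2 (RAW on I0.r5 (WB@5)) EX@6 MEM@7 WB@8
I2 mul r4 <- r3,r3: IF@3 ID@6 stall=0 (-) EX@7 MEM@8 WB@9
I3 sub r2 <- r5,r1: IF@6 ID@7 stall=1 (RAW on I1.r5 (WB@8)) EX@9 MEM@10 WB@11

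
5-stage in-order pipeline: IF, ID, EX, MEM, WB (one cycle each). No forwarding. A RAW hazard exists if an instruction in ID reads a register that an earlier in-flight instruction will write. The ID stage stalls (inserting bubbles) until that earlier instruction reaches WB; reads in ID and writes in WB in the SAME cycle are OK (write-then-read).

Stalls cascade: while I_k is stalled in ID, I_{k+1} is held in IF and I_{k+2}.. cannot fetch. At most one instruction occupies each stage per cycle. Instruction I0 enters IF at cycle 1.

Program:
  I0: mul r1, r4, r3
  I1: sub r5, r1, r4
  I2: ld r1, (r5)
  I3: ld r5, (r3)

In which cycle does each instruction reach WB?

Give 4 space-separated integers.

Answer: 5 8 11 12

Derivation:
I0 mul r1 <- r4,r3: IF@1 ID@2 stall=0 (-) EX@3 MEM@4 WB@5
I1 sub r5 <- r1,r4: IF@2 ID@3 stall=2 (RAW on I0.r1 (WB@5)) EX@6 MEM@7 WB@8
I2 ld r1 <- r5: IF@3 ID@6 stall=2 (RAW on I1.r5 (WB@8)) EX@9 MEM@10 WB@11
I3 ld r5 <- r3: IF@6 ID@9 stall=0 (-) EX@10 MEM@11 WB@12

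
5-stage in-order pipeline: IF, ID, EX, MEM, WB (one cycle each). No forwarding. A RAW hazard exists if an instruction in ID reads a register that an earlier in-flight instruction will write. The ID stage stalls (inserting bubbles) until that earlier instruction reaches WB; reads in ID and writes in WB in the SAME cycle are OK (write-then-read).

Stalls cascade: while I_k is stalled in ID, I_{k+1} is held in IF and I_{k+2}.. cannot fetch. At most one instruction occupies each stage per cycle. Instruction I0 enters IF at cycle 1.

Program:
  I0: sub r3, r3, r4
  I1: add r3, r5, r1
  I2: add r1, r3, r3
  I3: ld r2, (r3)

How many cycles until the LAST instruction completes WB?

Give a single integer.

Answer: 10

Derivation:
I0 sub r3 <- r3,r4: IF@1 ID@2 stall=0 (-) EX@3 MEM@4 WB@5
I1 add r3 <- r5,r1: IF@2 ID@3 stall=0 (-) EX@4 MEM@5 WB@6
I2 add r1 <- r3,r3: IF@3 ID@4 stall=2 (RAW on I1.r3 (WB@6)) EX@7 MEM@8 WB@9
I3 ld r2 <- r3: IF@4 ID@7 stall=0 (-) EX@8 MEM@9 WB@10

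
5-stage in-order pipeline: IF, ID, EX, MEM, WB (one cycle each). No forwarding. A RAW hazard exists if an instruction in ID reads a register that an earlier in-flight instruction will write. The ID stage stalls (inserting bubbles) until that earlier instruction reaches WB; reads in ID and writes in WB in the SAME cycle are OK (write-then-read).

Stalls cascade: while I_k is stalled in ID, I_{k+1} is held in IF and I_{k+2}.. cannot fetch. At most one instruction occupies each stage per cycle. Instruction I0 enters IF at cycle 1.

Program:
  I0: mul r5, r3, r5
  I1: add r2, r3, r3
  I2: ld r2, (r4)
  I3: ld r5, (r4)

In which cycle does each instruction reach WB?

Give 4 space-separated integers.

I0 mul r5 <- r3,r5: IF@1 ID@2 stall=0 (-) EX@3 MEM@4 WB@5
I1 add r2 <- r3,r3: IF@2 ID@3 stall=0 (-) EX@4 MEM@5 WB@6
I2 ld r2 <- r4: IF@3 ID@4 stall=0 (-) EX@5 MEM@6 WB@7
I3 ld r5 <- r4: IF@4 ID@5 stall=0 (-) EX@6 MEM@7 WB@8

Answer: 5 6 7 8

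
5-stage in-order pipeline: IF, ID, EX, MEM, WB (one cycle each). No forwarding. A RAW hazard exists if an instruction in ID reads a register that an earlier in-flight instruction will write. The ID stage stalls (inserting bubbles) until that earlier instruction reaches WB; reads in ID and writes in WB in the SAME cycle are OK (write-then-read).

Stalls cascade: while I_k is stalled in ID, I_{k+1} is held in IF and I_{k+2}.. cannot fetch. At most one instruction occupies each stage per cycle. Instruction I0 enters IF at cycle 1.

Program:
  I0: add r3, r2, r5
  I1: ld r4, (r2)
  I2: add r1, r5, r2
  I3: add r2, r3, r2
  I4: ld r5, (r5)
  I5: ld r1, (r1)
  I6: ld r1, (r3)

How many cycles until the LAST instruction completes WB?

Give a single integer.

I0 add r3 <- r2,r5: IF@1 ID@2 stall=0 (-) EX@3 MEM@4 WB@5
I1 ld r4 <- r2: IF@2 ID@3 stall=0 (-) EX@4 MEM@5 WB@6
I2 add r1 <- r5,r2: IF@3 ID@4 stall=0 (-) EX@5 MEM@6 WB@7
I3 add r2 <- r3,r2: IF@4 ID@5 stall=0 (-) EX@6 MEM@7 WB@8
I4 ld r5 <- r5: IF@5 ID@6 stall=0 (-) EX@7 MEM@8 WB@9
I5 ld r1 <- r1: IF@6 ID@7 stall=0 (-) EX@8 MEM@9 WB@10
I6 ld r1 <- r3: IF@7 ID@8 stall=0 (-) EX@9 MEM@10 WB@11

Answer: 11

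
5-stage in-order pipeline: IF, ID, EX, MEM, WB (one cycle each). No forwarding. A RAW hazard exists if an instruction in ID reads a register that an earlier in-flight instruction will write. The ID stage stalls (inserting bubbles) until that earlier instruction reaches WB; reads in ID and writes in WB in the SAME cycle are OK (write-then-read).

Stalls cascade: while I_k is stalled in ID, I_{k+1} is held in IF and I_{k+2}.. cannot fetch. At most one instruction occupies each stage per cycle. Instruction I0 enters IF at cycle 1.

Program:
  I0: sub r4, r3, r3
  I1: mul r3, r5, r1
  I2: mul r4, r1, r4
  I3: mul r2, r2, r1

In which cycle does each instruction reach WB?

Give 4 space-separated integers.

I0 sub r4 <- r3,r3: IF@1 ID@2 stall=0 (-) EX@3 MEM@4 WB@5
I1 mul r3 <- r5,r1: IF@2 ID@3 stall=0 (-) EX@4 MEM@5 WB@6
I2 mul r4 <- r1,r4: IF@3 ID@4 stall=1 (RAW on I0.r4 (WB@5)) EX@6 MEM@7 WB@8
I3 mul r2 <- r2,r1: IF@4 ID@6 stall=0 (-) EX@7 MEM@8 WB@9

Answer: 5 6 8 9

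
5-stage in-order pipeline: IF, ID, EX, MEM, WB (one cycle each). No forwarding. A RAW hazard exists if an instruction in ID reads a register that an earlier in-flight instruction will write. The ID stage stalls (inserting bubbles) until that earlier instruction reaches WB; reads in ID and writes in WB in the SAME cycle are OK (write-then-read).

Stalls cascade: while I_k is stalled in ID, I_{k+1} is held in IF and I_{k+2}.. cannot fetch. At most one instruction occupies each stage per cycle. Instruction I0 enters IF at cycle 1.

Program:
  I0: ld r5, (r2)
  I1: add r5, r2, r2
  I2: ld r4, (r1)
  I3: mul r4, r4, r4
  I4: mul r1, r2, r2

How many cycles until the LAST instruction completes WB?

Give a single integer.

I0 ld r5 <- r2: IF@1 ID@2 stall=0 (-) EX@3 MEM@4 WB@5
I1 add r5 <- r2,r2: IF@2 ID@3 stall=0 (-) EX@4 MEM@5 WB@6
I2 ld r4 <- r1: IF@3 ID@4 stall=0 (-) EX@5 MEM@6 WB@7
I3 mul r4 <- r4,r4: IF@4 ID@5 stall=2 (RAW on I2.r4 (WB@7)) EX@8 MEM@9 WB@10
I4 mul r1 <- r2,r2: IF@5 ID@8 stall=0 (-) EX@9 MEM@10 WB@11

Answer: 11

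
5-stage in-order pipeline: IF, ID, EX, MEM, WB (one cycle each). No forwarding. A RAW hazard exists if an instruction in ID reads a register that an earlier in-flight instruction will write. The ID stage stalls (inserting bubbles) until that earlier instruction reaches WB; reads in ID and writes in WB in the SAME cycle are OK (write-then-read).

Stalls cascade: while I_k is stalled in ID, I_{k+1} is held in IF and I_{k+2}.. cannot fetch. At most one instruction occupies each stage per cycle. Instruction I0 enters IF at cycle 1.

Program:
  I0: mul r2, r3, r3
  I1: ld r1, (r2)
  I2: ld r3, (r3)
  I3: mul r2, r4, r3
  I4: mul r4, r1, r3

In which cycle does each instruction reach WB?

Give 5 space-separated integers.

I0 mul r2 <- r3,r3: IF@1 ID@2 stall=0 (-) EX@3 MEM@4 WB@5
I1 ld r1 <- r2: IF@2 ID@3 stall=2 (RAW on I0.r2 (WB@5)) EX@6 MEM@7 WB@8
I2 ld r3 <- r3: IF@3 ID@6 stall=0 (-) EX@7 MEM@8 WB@9
I3 mul r2 <- r4,r3: IF@6 ID@7 stall=2 (RAW on I2.r3 (WB@9)) EX@10 MEM@11 WB@12
I4 mul r4 <- r1,r3: IF@7 ID@10 stall=0 (-) EX@11 MEM@12 WB@13

Answer: 5 8 9 12 13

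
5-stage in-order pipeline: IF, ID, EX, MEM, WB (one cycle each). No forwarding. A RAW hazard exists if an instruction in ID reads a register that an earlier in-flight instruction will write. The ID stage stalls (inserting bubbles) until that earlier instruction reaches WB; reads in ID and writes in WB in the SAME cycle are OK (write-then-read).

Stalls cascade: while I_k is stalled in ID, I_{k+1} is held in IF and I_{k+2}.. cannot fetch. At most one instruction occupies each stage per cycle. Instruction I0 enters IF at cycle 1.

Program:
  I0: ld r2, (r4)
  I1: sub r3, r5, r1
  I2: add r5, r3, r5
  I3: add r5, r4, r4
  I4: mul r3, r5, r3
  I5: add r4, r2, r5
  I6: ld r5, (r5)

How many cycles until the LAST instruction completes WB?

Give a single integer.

I0 ld r2 <- r4: IF@1 ID@2 stall=0 (-) EX@3 MEM@4 WB@5
I1 sub r3 <- r5,r1: IF@2 ID@3 stall=0 (-) EX@4 MEM@5 WB@6
I2 add r5 <- r3,r5: IF@3 ID@4 stall=2 (RAW on I1.r3 (WB@6)) EX@7 MEM@8 WB@9
I3 add r5 <- r4,r4: IF@4 ID@7 stall=0 (-) EX@8 MEM@9 WB@10
I4 mul r3 <- r5,r3: IF@7 ID@8 stall=2 (RAW on I3.r5 (WB@10)) EX@11 MEM@12 WB@13
I5 add r4 <- r2,r5: IF@8 ID@11 stall=0 (-) EX@12 MEM@13 WB@14
I6 ld r5 <- r5: IF@11 ID@12 stall=0 (-) EX@13 MEM@14 WB@15

Answer: 15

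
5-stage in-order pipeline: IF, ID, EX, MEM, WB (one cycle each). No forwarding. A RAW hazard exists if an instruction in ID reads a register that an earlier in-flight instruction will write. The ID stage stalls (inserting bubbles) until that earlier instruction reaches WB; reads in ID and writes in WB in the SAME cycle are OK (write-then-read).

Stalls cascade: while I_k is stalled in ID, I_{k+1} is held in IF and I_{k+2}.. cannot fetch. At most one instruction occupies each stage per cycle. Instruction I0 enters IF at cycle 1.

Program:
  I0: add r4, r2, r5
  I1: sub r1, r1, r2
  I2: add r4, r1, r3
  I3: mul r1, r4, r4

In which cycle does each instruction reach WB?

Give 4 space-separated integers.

I0 add r4 <- r2,r5: IF@1 ID@2 stall=0 (-) EX@3 MEM@4 WB@5
I1 sub r1 <- r1,r2: IF@2 ID@3 stall=0 (-) EX@4 MEM@5 WB@6
I2 add r4 <- r1,r3: IF@3 ID@4 stall=2 (RAW on I1.r1 (WB@6)) EX@7 MEM@8 WB@9
I3 mul r1 <- r4,r4: IF@4 ID@7 stall=2 (RAW on I2.r4 (WB@9)) EX@10 MEM@11 WB@12

Answer: 5 6 9 12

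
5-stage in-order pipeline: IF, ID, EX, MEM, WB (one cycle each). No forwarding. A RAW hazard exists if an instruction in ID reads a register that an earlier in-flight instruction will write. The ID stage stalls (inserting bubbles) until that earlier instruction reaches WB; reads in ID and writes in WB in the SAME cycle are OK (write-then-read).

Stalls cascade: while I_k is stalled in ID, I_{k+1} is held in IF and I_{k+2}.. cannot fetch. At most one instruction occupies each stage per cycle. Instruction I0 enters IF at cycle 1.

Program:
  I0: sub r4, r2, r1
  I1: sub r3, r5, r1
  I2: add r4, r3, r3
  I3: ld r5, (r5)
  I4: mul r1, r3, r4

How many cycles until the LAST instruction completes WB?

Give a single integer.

I0 sub r4 <- r2,r1: IF@1 ID@2 stall=0 (-) EX@3 MEM@4 WB@5
I1 sub r3 <- r5,r1: IF@2 ID@3 stall=0 (-) EX@4 MEM@5 WB@6
I2 add r4 <- r3,r3: IF@3 ID@4 stall=2 (RAW on I1.r3 (WB@6)) EX@7 MEM@8 WB@9
I3 ld r5 <- r5: IF@4 ID@7 stall=0 (-) EX@8 MEM@9 WB@10
I4 mul r1 <- r3,r4: IF@7 ID@8 stall=1 (RAW on I2.r4 (WB@9)) EX@10 MEM@11 WB@12

Answer: 12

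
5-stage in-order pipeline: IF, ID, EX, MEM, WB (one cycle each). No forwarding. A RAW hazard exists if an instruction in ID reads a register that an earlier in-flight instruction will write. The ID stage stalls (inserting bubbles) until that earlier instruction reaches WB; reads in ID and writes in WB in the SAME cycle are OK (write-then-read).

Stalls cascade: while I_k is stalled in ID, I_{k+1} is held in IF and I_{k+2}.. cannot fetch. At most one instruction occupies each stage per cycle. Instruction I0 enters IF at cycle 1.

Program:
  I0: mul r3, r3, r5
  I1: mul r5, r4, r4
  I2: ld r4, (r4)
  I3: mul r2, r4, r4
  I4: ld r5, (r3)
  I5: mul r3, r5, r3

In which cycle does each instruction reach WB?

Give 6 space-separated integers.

Answer: 5 6 7 10 11 14

Derivation:
I0 mul r3 <- r3,r5: IF@1 ID@2 stall=0 (-) EX@3 MEM@4 WB@5
I1 mul r5 <- r4,r4: IF@2 ID@3 stall=0 (-) EX@4 MEM@5 WB@6
I2 ld r4 <- r4: IF@3 ID@4 stall=0 (-) EX@5 MEM@6 WB@7
I3 mul r2 <- r4,r4: IF@4 ID@5 stall=2 (RAW on I2.r4 (WB@7)) EX@8 MEM@9 WB@10
I4 ld r5 <- r3: IF@5 ID@8 stall=0 (-) EX@9 MEM@10 WB@11
I5 mul r3 <- r5,r3: IF@8 ID@9 stall=2 (RAW on I4.r5 (WB@11)) EX@12 MEM@13 WB@14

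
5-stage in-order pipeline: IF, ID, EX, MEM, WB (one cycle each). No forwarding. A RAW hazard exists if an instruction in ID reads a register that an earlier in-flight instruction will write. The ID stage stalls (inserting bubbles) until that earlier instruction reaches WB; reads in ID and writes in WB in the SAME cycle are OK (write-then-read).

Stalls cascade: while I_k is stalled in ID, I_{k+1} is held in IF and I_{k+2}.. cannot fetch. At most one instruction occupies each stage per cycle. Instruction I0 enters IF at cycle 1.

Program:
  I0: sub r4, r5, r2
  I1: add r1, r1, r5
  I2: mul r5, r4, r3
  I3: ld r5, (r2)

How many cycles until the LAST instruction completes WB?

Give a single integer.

Answer: 9

Derivation:
I0 sub r4 <- r5,r2: IF@1 ID@2 stall=0 (-) EX@3 MEM@4 WB@5
I1 add r1 <- r1,r5: IF@2 ID@3 stall=0 (-) EX@4 MEM@5 WB@6
I2 mul r5 <- r4,r3: IF@3 ID@4 stall=1 (RAW on I0.r4 (WB@5)) EX@6 MEM@7 WB@8
I3 ld r5 <- r2: IF@4 ID@6 stall=0 (-) EX@7 MEM@8 WB@9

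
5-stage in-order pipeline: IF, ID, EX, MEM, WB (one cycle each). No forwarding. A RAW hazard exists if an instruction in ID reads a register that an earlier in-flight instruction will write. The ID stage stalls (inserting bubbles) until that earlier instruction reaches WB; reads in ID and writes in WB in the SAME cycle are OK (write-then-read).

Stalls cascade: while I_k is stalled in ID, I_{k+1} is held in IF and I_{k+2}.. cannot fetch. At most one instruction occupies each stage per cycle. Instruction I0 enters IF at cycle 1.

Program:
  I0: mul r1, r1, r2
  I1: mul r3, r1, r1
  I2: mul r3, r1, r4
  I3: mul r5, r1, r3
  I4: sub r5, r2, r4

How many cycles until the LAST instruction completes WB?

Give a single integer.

Answer: 13

Derivation:
I0 mul r1 <- r1,r2: IF@1 ID@2 stall=0 (-) EX@3 MEM@4 WB@5
I1 mul r3 <- r1,r1: IF@2 ID@3 stall=2 (RAW on I0.r1 (WB@5)) EX@6 MEM@7 WB@8
I2 mul r3 <- r1,r4: IF@3 ID@6 stall=0 (-) EX@7 MEM@8 WB@9
I3 mul r5 <- r1,r3: IF@6 ID@7 stall=2 (RAW on I2.r3 (WB@9)) EX@10 MEM@11 WB@12
I4 sub r5 <- r2,r4: IF@7 ID@10 stall=0 (-) EX@11 MEM@12 WB@13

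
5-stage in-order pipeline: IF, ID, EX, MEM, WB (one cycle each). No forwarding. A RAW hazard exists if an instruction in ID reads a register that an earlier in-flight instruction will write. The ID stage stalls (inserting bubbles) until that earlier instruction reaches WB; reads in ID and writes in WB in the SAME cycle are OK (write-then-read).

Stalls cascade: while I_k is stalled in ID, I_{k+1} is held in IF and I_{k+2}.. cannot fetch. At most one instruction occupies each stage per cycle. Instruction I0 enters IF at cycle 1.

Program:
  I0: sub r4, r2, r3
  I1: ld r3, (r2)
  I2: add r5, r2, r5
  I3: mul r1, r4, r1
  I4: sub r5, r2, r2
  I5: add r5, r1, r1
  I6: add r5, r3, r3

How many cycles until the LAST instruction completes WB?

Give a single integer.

I0 sub r4 <- r2,r3: IF@1 ID@2 stall=0 (-) EX@3 MEM@4 WB@5
I1 ld r3 <- r2: IF@2 ID@3 stall=0 (-) EX@4 MEM@5 WB@6
I2 add r5 <- r2,r5: IF@3 ID@4 stall=0 (-) EX@5 MEM@6 WB@7
I3 mul r1 <- r4,r1: IF@4 ID@5 stall=0 (-) EX@6 MEM@7 WB@8
I4 sub r5 <- r2,r2: IF@5 ID@6 stall=0 (-) EX@7 MEM@8 WB@9
I5 add r5 <- r1,r1: IF@6 ID@7 stall=1 (RAW on I3.r1 (WB@8)) EX@9 MEM@10 WB@11
I6 add r5 <- r3,r3: IF@7 ID@9 stall=0 (-) EX@10 MEM@11 WB@12

Answer: 12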